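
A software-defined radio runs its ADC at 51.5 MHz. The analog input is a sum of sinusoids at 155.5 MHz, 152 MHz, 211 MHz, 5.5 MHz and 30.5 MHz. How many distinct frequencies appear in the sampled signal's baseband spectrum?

5

fs/2 = 25.75 MHz.
155.5 MHz mod fs = 1 MHz.
1 MHz ≤ fs/2 = 25.75 MHz, appears at 1 MHz.
152 MHz mod fs = 49 MHz.
49 MHz > fs/2 = 25.75 MHz, folds to fs − 49 MHz = 2.5 MHz.
211 MHz mod fs = 5 MHz.
5 MHz ≤ fs/2 = 25.75 MHz, appears at 5 MHz.
5.5 MHz ≤ fs/2 = 25.75 MHz, passes unchanged.
30.5 MHz > fs/2 = 25.75 MHz, folds to fs − 30.5 MHz = 21 MHz.
Distinct values: {1 MHz, 2.5 MHz, 5 MHz, 5.5 MHz, 21 MHz} → 5.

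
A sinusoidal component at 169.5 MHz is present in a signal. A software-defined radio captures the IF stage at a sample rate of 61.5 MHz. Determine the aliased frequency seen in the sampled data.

15 MHz

169.5 MHz mod fs = 46.5 MHz.
46.5 MHz > fs/2 = 30.75 MHz, folds to fs − 46.5 MHz = 15 MHz.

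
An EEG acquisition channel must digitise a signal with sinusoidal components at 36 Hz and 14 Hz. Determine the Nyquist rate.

Highest-frequency component: 36 Hz.
Nyquist rate = 2 × 36 Hz = 72 Hz.

72 Hz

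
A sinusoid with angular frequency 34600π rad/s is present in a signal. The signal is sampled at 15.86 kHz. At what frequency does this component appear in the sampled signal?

1.44 kHz

ω = 34600π rad/s → f = ω/(2π) = 17300 Hz = 17.3 kHz.
17.3 kHz mod fs = 1.44 kHz.
1.44 kHz ≤ fs/2 = 7.93 kHz, appears at 1.44 kHz.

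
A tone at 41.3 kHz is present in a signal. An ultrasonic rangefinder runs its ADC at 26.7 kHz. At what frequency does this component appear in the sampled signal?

41.3 kHz mod fs = 14.6 kHz.
14.6 kHz > fs/2 = 13.35 kHz, folds to fs − 14.6 kHz = 12.1 kHz.

12.1 kHz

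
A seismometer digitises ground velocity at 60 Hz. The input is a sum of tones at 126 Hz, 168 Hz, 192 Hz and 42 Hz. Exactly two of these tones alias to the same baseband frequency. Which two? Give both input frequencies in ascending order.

fs/2 = 30 Hz.
126 Hz mod fs = 6 Hz.
6 Hz ≤ fs/2 = 30 Hz, appears at 6 Hz.
168 Hz mod fs = 48 Hz.
48 Hz > fs/2 = 30 Hz, folds to fs − 48 Hz = 12 Hz.
192 Hz mod fs = 12 Hz.
12 Hz ≤ fs/2 = 30 Hz, appears at 12 Hz.
42 Hz > fs/2 = 30 Hz, folds to fs − 42 Hz = 18 Hz.
168 Hz and 192 Hz both map to 12 Hz.

168 Hz, 192 Hz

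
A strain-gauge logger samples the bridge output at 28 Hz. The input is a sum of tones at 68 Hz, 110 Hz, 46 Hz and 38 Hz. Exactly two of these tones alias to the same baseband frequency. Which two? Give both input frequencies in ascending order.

fs/2 = 14 Hz.
68 Hz mod fs = 12 Hz.
12 Hz ≤ fs/2 = 14 Hz, appears at 12 Hz.
110 Hz mod fs = 26 Hz.
26 Hz > fs/2 = 14 Hz, folds to fs − 26 Hz = 2 Hz.
46 Hz mod fs = 18 Hz.
18 Hz > fs/2 = 14 Hz, folds to fs − 18 Hz = 10 Hz.
38 Hz mod fs = 10 Hz.
10 Hz ≤ fs/2 = 14 Hz, appears at 10 Hz.
38 Hz and 46 Hz both map to 10 Hz.

38 Hz, 46 Hz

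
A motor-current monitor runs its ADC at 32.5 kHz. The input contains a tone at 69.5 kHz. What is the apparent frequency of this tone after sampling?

69.5 kHz mod fs = 4.5 kHz.
4.5 kHz ≤ fs/2 = 16.25 kHz, appears at 4.5 kHz.

4.5 kHz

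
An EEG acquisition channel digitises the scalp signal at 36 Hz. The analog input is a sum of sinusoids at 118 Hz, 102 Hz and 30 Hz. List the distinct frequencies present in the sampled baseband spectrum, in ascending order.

6 Hz, 10 Hz

fs/2 = 18 Hz.
118 Hz mod fs = 10 Hz.
10 Hz ≤ fs/2 = 18 Hz, appears at 10 Hz.
102 Hz mod fs = 30 Hz.
30 Hz > fs/2 = 18 Hz, folds to fs − 30 Hz = 6 Hz.
30 Hz > fs/2 = 18 Hz, folds to fs − 30 Hz = 6 Hz.
Distinct values: {6 Hz, 10 Hz}.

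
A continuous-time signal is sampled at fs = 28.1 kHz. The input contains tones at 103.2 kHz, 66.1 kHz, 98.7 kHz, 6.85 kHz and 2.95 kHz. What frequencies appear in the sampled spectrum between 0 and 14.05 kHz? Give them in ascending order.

2.95 kHz, 6.85 kHz, 9.2 kHz, 9.9 kHz, 13.7 kHz

fs/2 = 14.05 kHz.
103.2 kHz mod fs = 18.9 kHz.
18.9 kHz > fs/2 = 14.05 kHz, folds to fs − 18.9 kHz = 9.2 kHz.
66.1 kHz mod fs = 9.9 kHz.
9.9 kHz ≤ fs/2 = 14.05 kHz, appears at 9.9 kHz.
98.7 kHz mod fs = 14.4 kHz.
14.4 kHz > fs/2 = 14.05 kHz, folds to fs − 14.4 kHz = 13.7 kHz.
6.85 kHz ≤ fs/2 = 14.05 kHz, passes unchanged.
2.95 kHz ≤ fs/2 = 14.05 kHz, passes unchanged.
Distinct values: {2.95 kHz, 6.85 kHz, 9.2 kHz, 9.9 kHz, 13.7 kHz}.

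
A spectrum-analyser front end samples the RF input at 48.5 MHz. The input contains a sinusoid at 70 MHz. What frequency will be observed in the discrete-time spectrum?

21.5 MHz

70 MHz mod fs = 21.5 MHz.
21.5 MHz ≤ fs/2 = 24.25 MHz, appears at 21.5 MHz.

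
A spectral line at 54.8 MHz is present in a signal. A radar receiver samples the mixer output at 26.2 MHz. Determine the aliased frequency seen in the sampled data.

54.8 MHz mod fs = 2.4 MHz.
2.4 MHz ≤ fs/2 = 13.1 MHz, appears at 2.4 MHz.

2.4 MHz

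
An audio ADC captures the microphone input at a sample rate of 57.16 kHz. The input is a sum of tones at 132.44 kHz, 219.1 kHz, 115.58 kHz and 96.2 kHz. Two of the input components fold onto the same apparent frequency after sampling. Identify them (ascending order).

96.2 kHz, 132.44 kHz

fs/2 = 28.58 kHz.
132.44 kHz mod fs = 18.12 kHz.
18.12 kHz ≤ fs/2 = 28.58 kHz, appears at 18.12 kHz.
219.1 kHz mod fs = 47.62 kHz.
47.62 kHz > fs/2 = 28.58 kHz, folds to fs − 47.62 kHz = 9.54 kHz.
115.58 kHz mod fs = 1.26 kHz.
1.26 kHz ≤ fs/2 = 28.58 kHz, appears at 1.26 kHz.
96.2 kHz mod fs = 39.04 kHz.
39.04 kHz > fs/2 = 28.58 kHz, folds to fs − 39.04 kHz = 18.12 kHz.
96.2 kHz and 132.44 kHz both map to 18.12 kHz.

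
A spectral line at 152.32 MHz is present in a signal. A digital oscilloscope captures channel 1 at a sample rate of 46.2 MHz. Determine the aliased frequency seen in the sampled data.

13.72 MHz

152.32 MHz mod fs = 13.72 MHz.
13.72 MHz ≤ fs/2 = 23.1 MHz, appears at 13.72 MHz.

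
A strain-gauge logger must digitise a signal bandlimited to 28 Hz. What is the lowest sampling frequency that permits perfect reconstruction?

Nyquist rate = 2 × 28 Hz = 56 Hz.

56 Hz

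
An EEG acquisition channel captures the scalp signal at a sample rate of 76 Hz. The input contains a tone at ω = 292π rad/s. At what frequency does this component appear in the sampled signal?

ω = 292π rad/s → f = ω/(2π) = 146 Hz.
146 Hz mod fs = 70 Hz.
70 Hz > fs/2 = 38 Hz, folds to fs − 70 Hz = 6 Hz.

6 Hz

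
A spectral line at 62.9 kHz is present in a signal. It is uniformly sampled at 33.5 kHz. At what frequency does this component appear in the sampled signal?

62.9 kHz mod fs = 29.4 kHz.
29.4 kHz > fs/2 = 16.75 kHz, folds to fs − 29.4 kHz = 4.1 kHz.

4.1 kHz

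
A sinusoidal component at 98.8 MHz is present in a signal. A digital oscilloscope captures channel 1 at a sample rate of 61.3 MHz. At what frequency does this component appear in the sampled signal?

23.8 MHz

98.8 MHz mod fs = 37.5 MHz.
37.5 MHz > fs/2 = 30.65 MHz, folds to fs − 37.5 MHz = 23.8 MHz.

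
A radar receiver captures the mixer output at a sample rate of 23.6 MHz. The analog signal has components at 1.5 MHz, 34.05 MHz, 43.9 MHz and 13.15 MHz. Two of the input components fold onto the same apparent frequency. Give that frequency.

10.45 MHz

fs/2 = 11.8 MHz.
1.5 MHz ≤ fs/2 = 11.8 MHz, passes unchanged.
34.05 MHz mod fs = 10.45 MHz.
10.45 MHz ≤ fs/2 = 11.8 MHz, appears at 10.45 MHz.
43.9 MHz mod fs = 20.3 MHz.
20.3 MHz > fs/2 = 11.8 MHz, folds to fs − 20.3 MHz = 3.3 MHz.
13.15 MHz > fs/2 = 11.8 MHz, folds to fs − 13.15 MHz = 10.45 MHz.
13.15 MHz and 34.05 MHz both map to 10.45 MHz.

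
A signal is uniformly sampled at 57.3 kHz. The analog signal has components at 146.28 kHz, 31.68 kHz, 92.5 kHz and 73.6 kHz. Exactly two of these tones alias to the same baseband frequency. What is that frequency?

fs/2 = 28.65 kHz.
146.28 kHz mod fs = 31.68 kHz.
31.68 kHz > fs/2 = 28.65 kHz, folds to fs − 31.68 kHz = 25.62 kHz.
31.68 kHz > fs/2 = 28.65 kHz, folds to fs − 31.68 kHz = 25.62 kHz.
92.5 kHz mod fs = 35.2 kHz.
35.2 kHz > fs/2 = 28.65 kHz, folds to fs − 35.2 kHz = 22.1 kHz.
73.6 kHz mod fs = 16.3 kHz.
16.3 kHz ≤ fs/2 = 28.65 kHz, appears at 16.3 kHz.
31.68 kHz and 146.28 kHz both map to 25.62 kHz.

25.62 kHz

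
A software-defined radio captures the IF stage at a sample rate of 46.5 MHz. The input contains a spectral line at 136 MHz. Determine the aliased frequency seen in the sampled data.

136 MHz mod fs = 43 MHz.
43 MHz > fs/2 = 23.25 MHz, folds to fs − 43 MHz = 3.5 MHz.

3.5 MHz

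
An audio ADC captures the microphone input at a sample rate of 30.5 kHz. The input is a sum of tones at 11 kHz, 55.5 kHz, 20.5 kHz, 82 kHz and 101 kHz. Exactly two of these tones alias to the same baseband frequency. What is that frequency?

fs/2 = 15.25 kHz.
11 kHz ≤ fs/2 = 15.25 kHz, passes unchanged.
55.5 kHz mod fs = 25 kHz.
25 kHz > fs/2 = 15.25 kHz, folds to fs − 25 kHz = 5.5 kHz.
20.5 kHz > fs/2 = 15.25 kHz, folds to fs − 20.5 kHz = 10 kHz.
82 kHz mod fs = 21 kHz.
21 kHz > fs/2 = 15.25 kHz, folds to fs − 21 kHz = 9.5 kHz.
101 kHz mod fs = 9.5 kHz.
9.5 kHz ≤ fs/2 = 15.25 kHz, appears at 9.5 kHz.
82 kHz and 101 kHz both map to 9.5 kHz.

9.5 kHz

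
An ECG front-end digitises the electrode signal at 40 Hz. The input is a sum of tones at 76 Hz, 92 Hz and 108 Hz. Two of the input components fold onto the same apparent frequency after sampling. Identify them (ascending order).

92 Hz, 108 Hz

fs/2 = 20 Hz.
76 Hz mod fs = 36 Hz.
36 Hz > fs/2 = 20 Hz, folds to fs − 36 Hz = 4 Hz.
92 Hz mod fs = 12 Hz.
12 Hz ≤ fs/2 = 20 Hz, appears at 12 Hz.
108 Hz mod fs = 28 Hz.
28 Hz > fs/2 = 20 Hz, folds to fs − 28 Hz = 12 Hz.
92 Hz and 108 Hz both map to 12 Hz.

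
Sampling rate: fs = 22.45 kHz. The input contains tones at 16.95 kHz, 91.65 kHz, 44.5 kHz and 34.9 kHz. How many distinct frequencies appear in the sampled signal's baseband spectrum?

4

fs/2 = 11.225 kHz.
16.95 kHz > fs/2 = 11.225 kHz, folds to fs − 16.95 kHz = 5.5 kHz.
91.65 kHz mod fs = 1.85 kHz.
1.85 kHz ≤ fs/2 = 11.225 kHz, appears at 1.85 kHz.
44.5 kHz mod fs = 22.05 kHz.
22.05 kHz > fs/2 = 11.225 kHz, folds to fs − 22.05 kHz = 0.4 kHz.
34.9 kHz mod fs = 12.45 kHz.
12.45 kHz > fs/2 = 11.225 kHz, folds to fs − 12.45 kHz = 10 kHz.
Distinct values: {0.4 kHz, 1.85 kHz, 5.5 kHz, 10 kHz} → 4.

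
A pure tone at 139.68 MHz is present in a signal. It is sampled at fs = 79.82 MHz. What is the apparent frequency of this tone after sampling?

19.96 MHz

139.68 MHz mod fs = 59.86 MHz.
59.86 MHz > fs/2 = 39.91 MHz, folds to fs − 59.86 MHz = 19.96 MHz.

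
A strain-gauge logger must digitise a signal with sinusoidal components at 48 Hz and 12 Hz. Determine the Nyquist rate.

96 Hz

Highest-frequency component: 48 Hz.
Nyquist rate = 2 × 48 Hz = 96 Hz.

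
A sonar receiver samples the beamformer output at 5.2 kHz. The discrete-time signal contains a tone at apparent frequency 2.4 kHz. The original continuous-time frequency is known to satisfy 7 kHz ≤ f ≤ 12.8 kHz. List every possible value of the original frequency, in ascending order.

7.6 kHz, 8 kHz, 12.8 kHz

Frequencies that alias to 2.4 kHz are k·fs ± 2.4 kHz for integer k ≥ 0.
k=0: 2.4 kHz.
k=1: 2.8 kHz, 7.6 kHz.
k=2: 8 kHz, 12.8 kHz.
k=3: 13.2 kHz, 18 kHz.
Within [7 kHz, 12.8 kHz]: 7.6 kHz, 8 kHz, 12.8 kHz.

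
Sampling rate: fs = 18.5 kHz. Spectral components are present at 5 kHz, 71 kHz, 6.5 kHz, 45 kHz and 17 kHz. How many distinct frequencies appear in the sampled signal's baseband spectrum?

5

fs/2 = 9.25 kHz.
5 kHz ≤ fs/2 = 9.25 kHz, passes unchanged.
71 kHz mod fs = 15.5 kHz.
15.5 kHz > fs/2 = 9.25 kHz, folds to fs − 15.5 kHz = 3 kHz.
6.5 kHz ≤ fs/2 = 9.25 kHz, passes unchanged.
45 kHz mod fs = 8 kHz.
8 kHz ≤ fs/2 = 9.25 kHz, appears at 8 kHz.
17 kHz > fs/2 = 9.25 kHz, folds to fs − 17 kHz = 1.5 kHz.
Distinct values: {1.5 kHz, 3 kHz, 5 kHz, 6.5 kHz, 8 kHz} → 5.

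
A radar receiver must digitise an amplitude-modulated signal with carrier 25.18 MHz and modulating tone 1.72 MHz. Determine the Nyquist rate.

AM sidebands sit at fc ± fm = 23.46 MHz and 26.9 MHz.
Highest-frequency component: 26.9 MHz.
Nyquist rate = 2 × 26.9 MHz = 53.8 MHz.

53.8 MHz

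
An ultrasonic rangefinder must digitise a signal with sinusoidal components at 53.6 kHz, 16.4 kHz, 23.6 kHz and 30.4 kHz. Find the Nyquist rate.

107.2 kHz

Highest-frequency component: 53.6 kHz.
Nyquist rate = 2 × 53.6 kHz = 107.2 kHz.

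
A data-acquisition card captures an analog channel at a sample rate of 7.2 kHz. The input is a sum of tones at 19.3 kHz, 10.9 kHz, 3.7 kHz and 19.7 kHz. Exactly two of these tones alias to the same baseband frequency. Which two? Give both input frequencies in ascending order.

3.7 kHz, 10.9 kHz

fs/2 = 3.6 kHz.
19.3 kHz mod fs = 4.9 kHz.
4.9 kHz > fs/2 = 3.6 kHz, folds to fs − 4.9 kHz = 2.3 kHz.
10.9 kHz mod fs = 3.7 kHz.
3.7 kHz > fs/2 = 3.6 kHz, folds to fs − 3.7 kHz = 3.5 kHz.
3.7 kHz > fs/2 = 3.6 kHz, folds to fs − 3.7 kHz = 3.5 kHz.
19.7 kHz mod fs = 5.3 kHz.
5.3 kHz > fs/2 = 3.6 kHz, folds to fs − 5.3 kHz = 1.9 kHz.
3.7 kHz and 10.9 kHz both map to 3.5 kHz.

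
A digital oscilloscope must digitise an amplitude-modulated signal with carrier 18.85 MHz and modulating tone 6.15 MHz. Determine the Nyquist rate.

50 MHz

AM sidebands sit at fc ± fm = 12.7 MHz and 25 MHz.
Highest-frequency component: 25 MHz.
Nyquist rate = 2 × 25 MHz = 50 MHz.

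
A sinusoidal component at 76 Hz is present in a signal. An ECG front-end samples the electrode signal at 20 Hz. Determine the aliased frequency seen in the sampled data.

76 Hz mod fs = 16 Hz.
16 Hz > fs/2 = 10 Hz, folds to fs − 16 Hz = 4 Hz.

4 Hz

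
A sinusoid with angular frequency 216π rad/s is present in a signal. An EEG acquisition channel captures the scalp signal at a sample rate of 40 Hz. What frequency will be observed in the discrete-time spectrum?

12 Hz

ω = 216π rad/s → f = ω/(2π) = 108 Hz.
108 Hz mod fs = 28 Hz.
28 Hz > fs/2 = 20 Hz, folds to fs − 28 Hz = 12 Hz.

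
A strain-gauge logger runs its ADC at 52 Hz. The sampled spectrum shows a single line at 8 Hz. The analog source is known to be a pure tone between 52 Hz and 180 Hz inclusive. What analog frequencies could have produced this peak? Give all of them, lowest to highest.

60 Hz, 96 Hz, 112 Hz, 148 Hz, 164 Hz

Frequencies that alias to 8 Hz are k·fs ± 8 Hz for integer k ≥ 0.
k=0: 8 Hz.
k=1: 44 Hz, 60 Hz.
k=2: 96 Hz, 112 Hz.
k=3: 148 Hz, 164 Hz.
k=4: 200 Hz, 216 Hz.
Within [52 Hz, 180 Hz]: 60 Hz, 96 Hz, 112 Hz, 148 Hz, 164 Hz.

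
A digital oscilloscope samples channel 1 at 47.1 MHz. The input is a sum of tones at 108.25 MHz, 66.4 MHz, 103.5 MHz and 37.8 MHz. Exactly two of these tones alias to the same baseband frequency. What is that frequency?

9.3 MHz

fs/2 = 23.55 MHz.
108.25 MHz mod fs = 14.05 MHz.
14.05 MHz ≤ fs/2 = 23.55 MHz, appears at 14.05 MHz.
66.4 MHz mod fs = 19.3 MHz.
19.3 MHz ≤ fs/2 = 23.55 MHz, appears at 19.3 MHz.
103.5 MHz mod fs = 9.3 MHz.
9.3 MHz ≤ fs/2 = 23.55 MHz, appears at 9.3 MHz.
37.8 MHz > fs/2 = 23.55 MHz, folds to fs − 37.8 MHz = 9.3 MHz.
37.8 MHz and 103.5 MHz both map to 9.3 MHz.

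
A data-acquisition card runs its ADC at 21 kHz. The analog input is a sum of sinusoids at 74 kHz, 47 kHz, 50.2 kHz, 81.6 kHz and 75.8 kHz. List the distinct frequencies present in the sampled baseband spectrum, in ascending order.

fs/2 = 10.5 kHz.
74 kHz mod fs = 11 kHz.
11 kHz > fs/2 = 10.5 kHz, folds to fs − 11 kHz = 10 kHz.
47 kHz mod fs = 5 kHz.
5 kHz ≤ fs/2 = 10.5 kHz, appears at 5 kHz.
50.2 kHz mod fs = 8.2 kHz.
8.2 kHz ≤ fs/2 = 10.5 kHz, appears at 8.2 kHz.
81.6 kHz mod fs = 18.6 kHz.
18.6 kHz > fs/2 = 10.5 kHz, folds to fs − 18.6 kHz = 2.4 kHz.
75.8 kHz mod fs = 12.8 kHz.
12.8 kHz > fs/2 = 10.5 kHz, folds to fs − 12.8 kHz = 8.2 kHz.
Distinct values: {2.4 kHz, 5 kHz, 8.2 kHz, 10 kHz}.

2.4 kHz, 5 kHz, 8.2 kHz, 10 kHz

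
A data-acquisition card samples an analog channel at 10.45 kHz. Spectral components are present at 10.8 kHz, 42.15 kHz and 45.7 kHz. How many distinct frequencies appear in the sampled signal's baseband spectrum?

2

fs/2 = 5.225 kHz.
10.8 kHz mod fs = 0.35 kHz.
0.35 kHz ≤ fs/2 = 5.225 kHz, appears at 0.35 kHz.
42.15 kHz mod fs = 0.35 kHz.
0.35 kHz ≤ fs/2 = 5.225 kHz, appears at 0.35 kHz.
45.7 kHz mod fs = 3.9 kHz.
3.9 kHz ≤ fs/2 = 5.225 kHz, appears at 3.9 kHz.
Distinct values: {0.35 kHz, 3.9 kHz} → 2.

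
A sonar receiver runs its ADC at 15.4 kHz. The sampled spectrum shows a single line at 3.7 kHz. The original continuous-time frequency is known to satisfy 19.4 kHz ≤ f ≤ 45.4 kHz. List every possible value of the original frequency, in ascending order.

27.1 kHz, 34.5 kHz, 42.5 kHz

Frequencies that alias to 3.7 kHz are k·fs ± 3.7 kHz for integer k ≥ 0.
k=0: 3.7 kHz.
k=1: 11.7 kHz, 19.1 kHz.
k=2: 27.1 kHz, 34.5 kHz.
k=3: 42.5 kHz, 49.9 kHz.
k=4: 57.9 kHz, 65.3 kHz.
Within [19.4 kHz, 45.4 kHz]: 27.1 kHz, 34.5 kHz, 42.5 kHz.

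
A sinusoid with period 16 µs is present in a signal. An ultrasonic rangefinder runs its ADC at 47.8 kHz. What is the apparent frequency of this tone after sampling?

T = 16 µs → f = 1/T = 62.5 kHz.
62.5 kHz mod fs = 14.7 kHz.
14.7 kHz ≤ fs/2 = 23.9 kHz, appears at 14.7 kHz.

14.7 kHz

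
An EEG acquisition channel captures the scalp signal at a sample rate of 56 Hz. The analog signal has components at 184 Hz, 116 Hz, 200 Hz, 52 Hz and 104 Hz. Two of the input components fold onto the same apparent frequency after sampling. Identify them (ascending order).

fs/2 = 28 Hz.
184 Hz mod fs = 16 Hz.
16 Hz ≤ fs/2 = 28 Hz, appears at 16 Hz.
116 Hz mod fs = 4 Hz.
4 Hz ≤ fs/2 = 28 Hz, appears at 4 Hz.
200 Hz mod fs = 32 Hz.
32 Hz > fs/2 = 28 Hz, folds to fs − 32 Hz = 24 Hz.
52 Hz > fs/2 = 28 Hz, folds to fs − 52 Hz = 4 Hz.
104 Hz mod fs = 48 Hz.
48 Hz > fs/2 = 28 Hz, folds to fs − 48 Hz = 8 Hz.
52 Hz and 116 Hz both map to 4 Hz.

52 Hz, 116 Hz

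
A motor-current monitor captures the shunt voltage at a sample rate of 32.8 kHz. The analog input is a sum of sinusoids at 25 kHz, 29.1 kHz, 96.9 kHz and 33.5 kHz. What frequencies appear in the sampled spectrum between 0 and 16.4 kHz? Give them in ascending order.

fs/2 = 16.4 kHz.
25 kHz > fs/2 = 16.4 kHz, folds to fs − 25 kHz = 7.8 kHz.
29.1 kHz > fs/2 = 16.4 kHz, folds to fs − 29.1 kHz = 3.7 kHz.
96.9 kHz mod fs = 31.3 kHz.
31.3 kHz > fs/2 = 16.4 kHz, folds to fs − 31.3 kHz = 1.5 kHz.
33.5 kHz mod fs = 0.7 kHz.
0.7 kHz ≤ fs/2 = 16.4 kHz, appears at 0.7 kHz.
Distinct values: {0.7 kHz, 1.5 kHz, 3.7 kHz, 7.8 kHz}.

0.7 kHz, 1.5 kHz, 3.7 kHz, 7.8 kHz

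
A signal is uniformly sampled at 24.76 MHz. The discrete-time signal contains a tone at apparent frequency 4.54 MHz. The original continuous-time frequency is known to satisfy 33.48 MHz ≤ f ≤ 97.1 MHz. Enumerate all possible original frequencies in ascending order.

Frequencies that alias to 4.54 MHz are k·fs ± 4.54 MHz for integer k ≥ 0.
k=0: 4.54 MHz.
k=1: 20.22 MHz, 29.3 MHz.
k=2: 44.98 MHz, 54.06 MHz.
k=3: 69.74 MHz, 78.82 MHz.
k=4: 94.5 MHz, 103.58 MHz.
k=5: 119.26 MHz, 128.34 MHz.
Within [33.48 MHz, 97.1 MHz]: 44.98 MHz, 54.06 MHz, 69.74 MHz, 78.82 MHz, 94.5 MHz.

44.98 MHz, 54.06 MHz, 69.74 MHz, 78.82 MHz, 94.5 MHz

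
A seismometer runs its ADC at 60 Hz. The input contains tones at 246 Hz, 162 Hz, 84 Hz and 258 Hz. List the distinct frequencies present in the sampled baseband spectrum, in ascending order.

fs/2 = 30 Hz.
246 Hz mod fs = 6 Hz.
6 Hz ≤ fs/2 = 30 Hz, appears at 6 Hz.
162 Hz mod fs = 42 Hz.
42 Hz > fs/2 = 30 Hz, folds to fs − 42 Hz = 18 Hz.
84 Hz mod fs = 24 Hz.
24 Hz ≤ fs/2 = 30 Hz, appears at 24 Hz.
258 Hz mod fs = 18 Hz.
18 Hz ≤ fs/2 = 30 Hz, appears at 18 Hz.
Distinct values: {6 Hz, 18 Hz, 24 Hz}.

6 Hz, 18 Hz, 24 Hz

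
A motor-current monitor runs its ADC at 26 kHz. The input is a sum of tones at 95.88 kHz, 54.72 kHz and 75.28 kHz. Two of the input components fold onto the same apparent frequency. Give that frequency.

fs/2 = 13 kHz.
95.88 kHz mod fs = 17.88 kHz.
17.88 kHz > fs/2 = 13 kHz, folds to fs − 17.88 kHz = 8.12 kHz.
54.72 kHz mod fs = 2.72 kHz.
2.72 kHz ≤ fs/2 = 13 kHz, appears at 2.72 kHz.
75.28 kHz mod fs = 23.28 kHz.
23.28 kHz > fs/2 = 13 kHz, folds to fs − 23.28 kHz = 2.72 kHz.
54.72 kHz and 75.28 kHz both map to 2.72 kHz.

2.72 kHz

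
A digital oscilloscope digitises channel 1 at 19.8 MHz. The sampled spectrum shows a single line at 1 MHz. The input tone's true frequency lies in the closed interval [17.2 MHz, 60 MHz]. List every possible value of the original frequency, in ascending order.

18.8 MHz, 20.8 MHz, 38.6 MHz, 40.6 MHz, 58.4 MHz

Frequencies that alias to 1 MHz are k·fs ± 1 MHz for integer k ≥ 0.
k=0: 1 MHz.
k=1: 18.8 MHz, 20.8 MHz.
k=2: 38.6 MHz, 40.6 MHz.
k=3: 58.4 MHz, 60.4 MHz.
k=4: 78.2 MHz, 80.2 MHz.
Within [17.2 MHz, 60 MHz]: 18.8 MHz, 20.8 MHz, 38.6 MHz, 40.6 MHz, 58.4 MHz.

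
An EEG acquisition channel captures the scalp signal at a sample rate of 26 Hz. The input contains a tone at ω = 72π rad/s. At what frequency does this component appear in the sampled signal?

10 Hz

ω = 72π rad/s → f = ω/(2π) = 36 Hz.
36 Hz mod fs = 10 Hz.
10 Hz ≤ fs/2 = 13 Hz, appears at 10 Hz.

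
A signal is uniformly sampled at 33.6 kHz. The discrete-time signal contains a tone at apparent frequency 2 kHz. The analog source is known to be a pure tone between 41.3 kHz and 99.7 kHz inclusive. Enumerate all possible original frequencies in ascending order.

Frequencies that alias to 2 kHz are k·fs ± 2 kHz for integer k ≥ 0.
k=0: 2 kHz.
k=1: 31.6 kHz, 35.6 kHz.
k=2: 65.2 kHz, 69.2 kHz.
k=3: 98.8 kHz, 102.8 kHz.
k=4: 132.4 kHz, 136.4 kHz.
Within [41.3 kHz, 99.7 kHz]: 65.2 kHz, 69.2 kHz, 98.8 kHz.

65.2 kHz, 69.2 kHz, 98.8 kHz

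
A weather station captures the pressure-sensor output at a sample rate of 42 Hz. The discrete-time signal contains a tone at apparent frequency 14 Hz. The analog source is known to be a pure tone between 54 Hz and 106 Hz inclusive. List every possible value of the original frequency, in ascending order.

Frequencies that alias to 14 Hz are k·fs ± 14 Hz for integer k ≥ 0.
k=0: 14 Hz.
k=1: 28 Hz, 56 Hz.
k=2: 70 Hz, 98 Hz.
k=3: 112 Hz, 140 Hz.
Within [54 Hz, 106 Hz]: 56 Hz, 70 Hz, 98 Hz.

56 Hz, 70 Hz, 98 Hz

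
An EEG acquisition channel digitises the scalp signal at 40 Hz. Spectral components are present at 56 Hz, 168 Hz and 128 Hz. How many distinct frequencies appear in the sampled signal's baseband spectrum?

2

fs/2 = 20 Hz.
56 Hz mod fs = 16 Hz.
16 Hz ≤ fs/2 = 20 Hz, appears at 16 Hz.
168 Hz mod fs = 8 Hz.
8 Hz ≤ fs/2 = 20 Hz, appears at 8 Hz.
128 Hz mod fs = 8 Hz.
8 Hz ≤ fs/2 = 20 Hz, appears at 8 Hz.
Distinct values: {8 Hz, 16 Hz} → 2.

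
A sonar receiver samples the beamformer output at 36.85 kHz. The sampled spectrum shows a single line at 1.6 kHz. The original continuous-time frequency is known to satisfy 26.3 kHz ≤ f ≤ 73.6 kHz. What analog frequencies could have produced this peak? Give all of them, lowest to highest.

Frequencies that alias to 1.6 kHz are k·fs ± 1.6 kHz for integer k ≥ 0.
k=0: 1.6 kHz.
k=1: 35.25 kHz, 38.45 kHz.
k=2: 72.1 kHz, 75.3 kHz.
k=3: 108.95 kHz, 112.15 kHz.
Within [26.3 kHz, 73.6 kHz]: 35.25 kHz, 38.45 kHz, 72.1 kHz.

35.25 kHz, 38.45 kHz, 72.1 kHz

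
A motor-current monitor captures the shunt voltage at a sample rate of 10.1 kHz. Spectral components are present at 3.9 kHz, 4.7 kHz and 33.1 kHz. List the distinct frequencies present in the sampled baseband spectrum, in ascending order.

fs/2 = 5.05 kHz.
3.9 kHz ≤ fs/2 = 5.05 kHz, passes unchanged.
4.7 kHz ≤ fs/2 = 5.05 kHz, passes unchanged.
33.1 kHz mod fs = 2.8 kHz.
2.8 kHz ≤ fs/2 = 5.05 kHz, appears at 2.8 kHz.
Distinct values: {2.8 kHz, 3.9 kHz, 4.7 kHz}.

2.8 kHz, 3.9 kHz, 4.7 kHz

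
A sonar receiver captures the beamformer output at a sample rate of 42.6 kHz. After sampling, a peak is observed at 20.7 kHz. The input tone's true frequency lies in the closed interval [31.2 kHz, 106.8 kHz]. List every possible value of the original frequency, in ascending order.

Frequencies that alias to 20.7 kHz are k·fs ± 20.7 kHz for integer k ≥ 0.
k=0: 20.7 kHz.
k=1: 21.9 kHz, 63.3 kHz.
k=2: 64.5 kHz, 105.9 kHz.
k=3: 107.1 kHz, 148.5 kHz.
Within [31.2 kHz, 106.8 kHz]: 63.3 kHz, 64.5 kHz, 105.9 kHz.

63.3 kHz, 64.5 kHz, 105.9 kHz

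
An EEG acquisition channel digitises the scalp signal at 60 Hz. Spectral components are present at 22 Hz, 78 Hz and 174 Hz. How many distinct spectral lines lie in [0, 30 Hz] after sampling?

fs/2 = 30 Hz.
22 Hz ≤ fs/2 = 30 Hz, passes unchanged.
78 Hz mod fs = 18 Hz.
18 Hz ≤ fs/2 = 30 Hz, appears at 18 Hz.
174 Hz mod fs = 54 Hz.
54 Hz > fs/2 = 30 Hz, folds to fs − 54 Hz = 6 Hz.
Distinct values: {6 Hz, 18 Hz, 22 Hz} → 3.

3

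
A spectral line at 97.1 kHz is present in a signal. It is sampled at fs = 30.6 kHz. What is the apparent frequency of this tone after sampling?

5.3 kHz

97.1 kHz mod fs = 5.3 kHz.
5.3 kHz ≤ fs/2 = 15.3 kHz, appears at 5.3 kHz.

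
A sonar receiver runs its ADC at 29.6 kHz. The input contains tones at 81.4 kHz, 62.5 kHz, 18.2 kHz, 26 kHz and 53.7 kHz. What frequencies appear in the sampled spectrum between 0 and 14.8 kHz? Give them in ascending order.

fs/2 = 14.8 kHz.
81.4 kHz mod fs = 22.2 kHz.
22.2 kHz > fs/2 = 14.8 kHz, folds to fs − 22.2 kHz = 7.4 kHz.
62.5 kHz mod fs = 3.3 kHz.
3.3 kHz ≤ fs/2 = 14.8 kHz, appears at 3.3 kHz.
18.2 kHz > fs/2 = 14.8 kHz, folds to fs − 18.2 kHz = 11.4 kHz.
26 kHz > fs/2 = 14.8 kHz, folds to fs − 26 kHz = 3.6 kHz.
53.7 kHz mod fs = 24.1 kHz.
24.1 kHz > fs/2 = 14.8 kHz, folds to fs − 24.1 kHz = 5.5 kHz.
Distinct values: {3.3 kHz, 3.6 kHz, 5.5 kHz, 7.4 kHz, 11.4 kHz}.

3.3 kHz, 3.6 kHz, 5.5 kHz, 7.4 kHz, 11.4 kHz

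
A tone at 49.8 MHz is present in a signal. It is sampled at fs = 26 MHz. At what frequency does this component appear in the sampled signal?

49.8 MHz mod fs = 23.8 MHz.
23.8 MHz > fs/2 = 13 MHz, folds to fs − 23.8 MHz = 2.2 MHz.

2.2 MHz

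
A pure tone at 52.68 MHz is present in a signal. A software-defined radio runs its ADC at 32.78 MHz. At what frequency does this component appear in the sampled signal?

12.88 MHz

52.68 MHz mod fs = 19.9 MHz.
19.9 MHz > fs/2 = 16.39 MHz, folds to fs − 19.9 MHz = 12.88 MHz.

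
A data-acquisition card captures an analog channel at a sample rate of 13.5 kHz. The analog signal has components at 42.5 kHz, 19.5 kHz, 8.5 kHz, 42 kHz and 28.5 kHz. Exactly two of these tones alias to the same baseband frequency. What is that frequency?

fs/2 = 6.75 kHz.
42.5 kHz mod fs = 2 kHz.
2 kHz ≤ fs/2 = 6.75 kHz, appears at 2 kHz.
19.5 kHz mod fs = 6 kHz.
6 kHz ≤ fs/2 = 6.75 kHz, appears at 6 kHz.
8.5 kHz > fs/2 = 6.75 kHz, folds to fs − 8.5 kHz = 5 kHz.
42 kHz mod fs = 1.5 kHz.
1.5 kHz ≤ fs/2 = 6.75 kHz, appears at 1.5 kHz.
28.5 kHz mod fs = 1.5 kHz.
1.5 kHz ≤ fs/2 = 6.75 kHz, appears at 1.5 kHz.
28.5 kHz and 42 kHz both map to 1.5 kHz.

1.5 kHz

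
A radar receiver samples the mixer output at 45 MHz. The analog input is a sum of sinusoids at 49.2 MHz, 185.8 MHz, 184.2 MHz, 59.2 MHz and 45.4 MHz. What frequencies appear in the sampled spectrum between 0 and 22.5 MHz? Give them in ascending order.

0.4 MHz, 4.2 MHz, 5.8 MHz, 14.2 MHz

fs/2 = 22.5 MHz.
49.2 MHz mod fs = 4.2 MHz.
4.2 MHz ≤ fs/2 = 22.5 MHz, appears at 4.2 MHz.
185.8 MHz mod fs = 5.8 MHz.
5.8 MHz ≤ fs/2 = 22.5 MHz, appears at 5.8 MHz.
184.2 MHz mod fs = 4.2 MHz.
4.2 MHz ≤ fs/2 = 22.5 MHz, appears at 4.2 MHz.
59.2 MHz mod fs = 14.2 MHz.
14.2 MHz ≤ fs/2 = 22.5 MHz, appears at 14.2 MHz.
45.4 MHz mod fs = 0.4 MHz.
0.4 MHz ≤ fs/2 = 22.5 MHz, appears at 0.4 MHz.
Distinct values: {0.4 MHz, 4.2 MHz, 5.8 MHz, 14.2 MHz}.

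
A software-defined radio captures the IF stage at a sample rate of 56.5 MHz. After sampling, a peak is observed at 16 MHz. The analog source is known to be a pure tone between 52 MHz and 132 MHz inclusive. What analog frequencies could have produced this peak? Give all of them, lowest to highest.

Frequencies that alias to 16 MHz are k·fs ± 16 MHz for integer k ≥ 0.
k=0: 16 MHz.
k=1: 40.5 MHz, 72.5 MHz.
k=2: 97 MHz, 129 MHz.
k=3: 153.5 MHz, 185.5 MHz.
Within [52 MHz, 132 MHz]: 72.5 MHz, 97 MHz, 129 MHz.

72.5 MHz, 97 MHz, 129 MHz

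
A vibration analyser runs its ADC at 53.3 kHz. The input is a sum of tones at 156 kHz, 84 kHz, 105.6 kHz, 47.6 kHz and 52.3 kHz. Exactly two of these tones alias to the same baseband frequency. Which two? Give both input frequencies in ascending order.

52.3 kHz, 105.6 kHz

fs/2 = 26.65 kHz.
156 kHz mod fs = 49.4 kHz.
49.4 kHz > fs/2 = 26.65 kHz, folds to fs − 49.4 kHz = 3.9 kHz.
84 kHz mod fs = 30.7 kHz.
30.7 kHz > fs/2 = 26.65 kHz, folds to fs − 30.7 kHz = 22.6 kHz.
105.6 kHz mod fs = 52.3 kHz.
52.3 kHz > fs/2 = 26.65 kHz, folds to fs − 52.3 kHz = 1 kHz.
47.6 kHz > fs/2 = 26.65 kHz, folds to fs − 47.6 kHz = 5.7 kHz.
52.3 kHz > fs/2 = 26.65 kHz, folds to fs − 52.3 kHz = 1 kHz.
52.3 kHz and 105.6 kHz both map to 1 kHz.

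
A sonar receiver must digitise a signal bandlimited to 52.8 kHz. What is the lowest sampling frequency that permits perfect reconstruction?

Nyquist rate = 2 × 52.8 kHz = 105.6 kHz.

105.6 kHz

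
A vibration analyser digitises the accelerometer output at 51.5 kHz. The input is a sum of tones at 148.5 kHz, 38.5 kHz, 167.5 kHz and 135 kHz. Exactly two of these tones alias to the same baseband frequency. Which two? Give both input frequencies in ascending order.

38.5 kHz, 167.5 kHz

fs/2 = 25.75 kHz.
148.5 kHz mod fs = 45.5 kHz.
45.5 kHz > fs/2 = 25.75 kHz, folds to fs − 45.5 kHz = 6 kHz.
38.5 kHz > fs/2 = 25.75 kHz, folds to fs − 38.5 kHz = 13 kHz.
167.5 kHz mod fs = 13 kHz.
13 kHz ≤ fs/2 = 25.75 kHz, appears at 13 kHz.
135 kHz mod fs = 32 kHz.
32 kHz > fs/2 = 25.75 kHz, folds to fs − 32 kHz = 19.5 kHz.
38.5 kHz and 167.5 kHz both map to 13 kHz.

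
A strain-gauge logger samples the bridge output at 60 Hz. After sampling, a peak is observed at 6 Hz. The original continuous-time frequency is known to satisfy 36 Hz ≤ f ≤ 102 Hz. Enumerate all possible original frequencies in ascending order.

Frequencies that alias to 6 Hz are k·fs ± 6 Hz for integer k ≥ 0.
k=0: 6 Hz.
k=1: 54 Hz, 66 Hz.
k=2: 114 Hz, 126 Hz.
Within [36 Hz, 102 Hz]: 54 Hz, 66 Hz.

54 Hz, 66 Hz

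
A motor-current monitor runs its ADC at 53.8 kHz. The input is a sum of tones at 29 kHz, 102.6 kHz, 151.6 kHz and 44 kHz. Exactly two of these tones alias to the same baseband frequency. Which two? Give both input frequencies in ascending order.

fs/2 = 26.9 kHz.
29 kHz > fs/2 = 26.9 kHz, folds to fs − 29 kHz = 24.8 kHz.
102.6 kHz mod fs = 48.8 kHz.
48.8 kHz > fs/2 = 26.9 kHz, folds to fs − 48.8 kHz = 5 kHz.
151.6 kHz mod fs = 44 kHz.
44 kHz > fs/2 = 26.9 kHz, folds to fs − 44 kHz = 9.8 kHz.
44 kHz > fs/2 = 26.9 kHz, folds to fs − 44 kHz = 9.8 kHz.
44 kHz and 151.6 kHz both map to 9.8 kHz.

44 kHz, 151.6 kHz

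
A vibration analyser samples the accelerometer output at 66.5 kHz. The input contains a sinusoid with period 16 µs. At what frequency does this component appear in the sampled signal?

4 kHz

T = 16 µs → f = 1/T = 62.5 kHz.
62.5 kHz > fs/2 = 33.25 kHz, folds to fs − 62.5 kHz = 4 kHz.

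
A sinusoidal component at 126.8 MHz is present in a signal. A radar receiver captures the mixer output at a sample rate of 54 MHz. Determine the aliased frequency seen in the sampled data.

18.8 MHz

126.8 MHz mod fs = 18.8 MHz.
18.8 MHz ≤ fs/2 = 27 MHz, appears at 18.8 MHz.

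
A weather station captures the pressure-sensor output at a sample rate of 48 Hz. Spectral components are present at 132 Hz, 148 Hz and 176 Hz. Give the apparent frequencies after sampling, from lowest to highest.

fs/2 = 24 Hz.
132 Hz mod fs = 36 Hz.
36 Hz > fs/2 = 24 Hz, folds to fs − 36 Hz = 12 Hz.
148 Hz mod fs = 4 Hz.
4 Hz ≤ fs/2 = 24 Hz, appears at 4 Hz.
176 Hz mod fs = 32 Hz.
32 Hz > fs/2 = 24 Hz, folds to fs − 32 Hz = 16 Hz.
Distinct values: {4 Hz, 12 Hz, 16 Hz}.

4 Hz, 12 Hz, 16 Hz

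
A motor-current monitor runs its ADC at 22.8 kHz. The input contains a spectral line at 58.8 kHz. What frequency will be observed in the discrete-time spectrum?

9.6 kHz

58.8 kHz mod fs = 13.2 kHz.
13.2 kHz > fs/2 = 11.4 kHz, folds to fs − 13.2 kHz = 9.6 kHz.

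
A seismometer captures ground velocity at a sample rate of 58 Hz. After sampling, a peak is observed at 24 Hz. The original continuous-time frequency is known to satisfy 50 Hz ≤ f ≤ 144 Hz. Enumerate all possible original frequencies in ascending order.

82 Hz, 92 Hz, 140 Hz

Frequencies that alias to 24 Hz are k·fs ± 24 Hz for integer k ≥ 0.
k=0: 24 Hz.
k=1: 34 Hz, 82 Hz.
k=2: 92 Hz, 140 Hz.
k=3: 150 Hz, 198 Hz.
Within [50 Hz, 144 Hz]: 82 Hz, 92 Hz, 140 Hz.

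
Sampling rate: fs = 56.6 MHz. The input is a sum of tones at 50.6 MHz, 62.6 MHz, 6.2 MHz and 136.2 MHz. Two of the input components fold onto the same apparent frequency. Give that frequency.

fs/2 = 28.3 MHz.
50.6 MHz > fs/2 = 28.3 MHz, folds to fs − 50.6 MHz = 6 MHz.
62.6 MHz mod fs = 6 MHz.
6 MHz ≤ fs/2 = 28.3 MHz, appears at 6 MHz.
6.2 MHz ≤ fs/2 = 28.3 MHz, passes unchanged.
136.2 MHz mod fs = 23 MHz.
23 MHz ≤ fs/2 = 28.3 MHz, appears at 23 MHz.
50.6 MHz and 62.6 MHz both map to 6 MHz.

6 MHz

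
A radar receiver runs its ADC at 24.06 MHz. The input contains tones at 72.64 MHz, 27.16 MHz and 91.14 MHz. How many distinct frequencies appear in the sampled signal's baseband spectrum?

fs/2 = 12.03 MHz.
72.64 MHz mod fs = 0.46 MHz.
0.46 MHz ≤ fs/2 = 12.03 MHz, appears at 0.46 MHz.
27.16 MHz mod fs = 3.1 MHz.
3.1 MHz ≤ fs/2 = 12.03 MHz, appears at 3.1 MHz.
91.14 MHz mod fs = 18.96 MHz.
18.96 MHz > fs/2 = 12.03 MHz, folds to fs − 18.96 MHz = 5.1 MHz.
Distinct values: {0.46 MHz, 3.1 MHz, 5.1 MHz} → 3.

3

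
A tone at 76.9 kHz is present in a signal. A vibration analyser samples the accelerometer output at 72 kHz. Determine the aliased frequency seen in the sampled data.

4.9 kHz

76.9 kHz mod fs = 4.9 kHz.
4.9 kHz ≤ fs/2 = 36 kHz, appears at 4.9 kHz.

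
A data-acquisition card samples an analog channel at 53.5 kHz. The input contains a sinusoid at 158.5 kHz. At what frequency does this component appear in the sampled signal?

2 kHz

158.5 kHz mod fs = 51.5 kHz.
51.5 kHz > fs/2 = 26.75 kHz, folds to fs − 51.5 kHz = 2 kHz.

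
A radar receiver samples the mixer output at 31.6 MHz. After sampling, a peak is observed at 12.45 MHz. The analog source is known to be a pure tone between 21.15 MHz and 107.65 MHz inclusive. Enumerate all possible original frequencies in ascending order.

Frequencies that alias to 12.45 MHz are k·fs ± 12.45 MHz for integer k ≥ 0.
k=0: 12.45 MHz.
k=1: 19.15 MHz, 44.05 MHz.
k=2: 50.75 MHz, 75.65 MHz.
k=3: 82.35 MHz, 107.25 MHz.
k=4: 113.95 MHz, 138.85 MHz.
Within [21.15 MHz, 107.65 MHz]: 44.05 MHz, 50.75 MHz, 75.65 MHz, 82.35 MHz, 107.25 MHz.

44.05 MHz, 50.75 MHz, 75.65 MHz, 82.35 MHz, 107.25 MHz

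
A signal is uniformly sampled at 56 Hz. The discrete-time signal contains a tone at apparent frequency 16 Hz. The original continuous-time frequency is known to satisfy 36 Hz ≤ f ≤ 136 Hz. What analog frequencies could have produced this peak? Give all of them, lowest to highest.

Frequencies that alias to 16 Hz are k·fs ± 16 Hz for integer k ≥ 0.
k=0: 16 Hz.
k=1: 40 Hz, 72 Hz.
k=2: 96 Hz, 128 Hz.
k=3: 152 Hz, 184 Hz.
Within [36 Hz, 136 Hz]: 40 Hz, 72 Hz, 96 Hz, 128 Hz.

40 Hz, 72 Hz, 96 Hz, 128 Hz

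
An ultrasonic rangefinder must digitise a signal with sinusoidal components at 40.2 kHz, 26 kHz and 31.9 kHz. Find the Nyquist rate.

Highest-frequency component: 40.2 kHz.
Nyquist rate = 2 × 40.2 kHz = 80.4 kHz.

80.4 kHz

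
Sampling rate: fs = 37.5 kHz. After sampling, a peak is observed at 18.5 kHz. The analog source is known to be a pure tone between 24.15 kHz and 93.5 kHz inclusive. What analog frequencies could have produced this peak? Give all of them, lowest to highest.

Frequencies that alias to 18.5 kHz are k·fs ± 18.5 kHz for integer k ≥ 0.
k=0: 18.5 kHz.
k=1: 19 kHz, 56 kHz.
k=2: 56.5 kHz, 93.5 kHz.
k=3: 94 kHz, 131 kHz.
Within [24.15 kHz, 93.5 kHz]: 56 kHz, 56.5 kHz, 93.5 kHz.

56 kHz, 56.5 kHz, 93.5 kHz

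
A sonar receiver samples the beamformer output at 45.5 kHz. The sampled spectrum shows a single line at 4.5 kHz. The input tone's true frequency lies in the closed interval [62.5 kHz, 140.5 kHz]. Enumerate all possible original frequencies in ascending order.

86.5 kHz, 95.5 kHz, 132 kHz

Frequencies that alias to 4.5 kHz are k·fs ± 4.5 kHz for integer k ≥ 0.
k=0: 4.5 kHz.
k=1: 41 kHz, 50 kHz.
k=2: 86.5 kHz, 95.5 kHz.
k=3: 132 kHz, 141 kHz.
k=4: 177.5 kHz, 186.5 kHz.
Within [62.5 kHz, 140.5 kHz]: 86.5 kHz, 95.5 kHz, 132 kHz.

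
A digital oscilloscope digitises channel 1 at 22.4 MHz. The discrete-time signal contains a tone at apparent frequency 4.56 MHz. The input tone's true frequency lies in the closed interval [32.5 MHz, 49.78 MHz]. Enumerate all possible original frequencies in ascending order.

Frequencies that alias to 4.56 MHz are k·fs ± 4.56 MHz for integer k ≥ 0.
k=0: 4.56 MHz.
k=1: 17.84 MHz, 26.96 MHz.
k=2: 40.24 MHz, 49.36 MHz.
k=3: 62.64 MHz, 71.76 MHz.
Within [32.5 MHz, 49.78 MHz]: 40.24 MHz, 49.36 MHz.

40.24 MHz, 49.36 MHz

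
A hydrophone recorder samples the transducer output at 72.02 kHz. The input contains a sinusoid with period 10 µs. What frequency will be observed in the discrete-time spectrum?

27.98 kHz

T = 10 µs → f = 1/T = 100 kHz.
100 kHz mod fs = 27.98 kHz.
27.98 kHz ≤ fs/2 = 36.01 kHz, appears at 27.98 kHz.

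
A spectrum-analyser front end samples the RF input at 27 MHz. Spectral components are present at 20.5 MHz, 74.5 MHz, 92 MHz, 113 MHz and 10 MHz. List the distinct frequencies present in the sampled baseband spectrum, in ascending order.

5 MHz, 6.5 MHz, 10 MHz, 11 MHz

fs/2 = 13.5 MHz.
20.5 MHz > fs/2 = 13.5 MHz, folds to fs − 20.5 MHz = 6.5 MHz.
74.5 MHz mod fs = 20.5 MHz.
20.5 MHz > fs/2 = 13.5 MHz, folds to fs − 20.5 MHz = 6.5 MHz.
92 MHz mod fs = 11 MHz.
11 MHz ≤ fs/2 = 13.5 MHz, appears at 11 MHz.
113 MHz mod fs = 5 MHz.
5 MHz ≤ fs/2 = 13.5 MHz, appears at 5 MHz.
10 MHz ≤ fs/2 = 13.5 MHz, passes unchanged.
Distinct values: {5 MHz, 6.5 MHz, 10 MHz, 11 MHz}.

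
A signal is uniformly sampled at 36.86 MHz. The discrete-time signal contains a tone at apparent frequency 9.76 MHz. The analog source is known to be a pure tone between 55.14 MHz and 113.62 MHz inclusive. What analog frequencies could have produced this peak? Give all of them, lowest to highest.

63.96 MHz, 83.48 MHz, 100.82 MHz

Frequencies that alias to 9.76 MHz are k·fs ± 9.76 MHz for integer k ≥ 0.
k=0: 9.76 MHz.
k=1: 27.1 MHz, 46.62 MHz.
k=2: 63.96 MHz, 83.48 MHz.
k=3: 100.82 MHz, 120.34 MHz.
k=4: 137.68 MHz, 157.2 MHz.
Within [55.14 MHz, 113.62 MHz]: 63.96 MHz, 83.48 MHz, 100.82 MHz.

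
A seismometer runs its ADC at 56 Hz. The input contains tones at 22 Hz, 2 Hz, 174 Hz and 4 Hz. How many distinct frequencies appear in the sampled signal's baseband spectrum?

fs/2 = 28 Hz.
22 Hz ≤ fs/2 = 28 Hz, passes unchanged.
2 Hz ≤ fs/2 = 28 Hz, passes unchanged.
174 Hz mod fs = 6 Hz.
6 Hz ≤ fs/2 = 28 Hz, appears at 6 Hz.
4 Hz ≤ fs/2 = 28 Hz, passes unchanged.
Distinct values: {2 Hz, 4 Hz, 6 Hz, 22 Hz} → 4.

4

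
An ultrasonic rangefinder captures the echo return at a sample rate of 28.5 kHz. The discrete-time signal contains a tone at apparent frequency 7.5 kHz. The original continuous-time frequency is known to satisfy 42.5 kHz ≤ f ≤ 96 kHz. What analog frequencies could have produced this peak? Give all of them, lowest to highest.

49.5 kHz, 64.5 kHz, 78 kHz, 93 kHz

Frequencies that alias to 7.5 kHz are k·fs ± 7.5 kHz for integer k ≥ 0.
k=0: 7.5 kHz.
k=1: 21 kHz, 36 kHz.
k=2: 49.5 kHz, 64.5 kHz.
k=3: 78 kHz, 93 kHz.
k=4: 106.5 kHz, 121.5 kHz.
Within [42.5 kHz, 96 kHz]: 49.5 kHz, 64.5 kHz, 78 kHz, 93 kHz.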